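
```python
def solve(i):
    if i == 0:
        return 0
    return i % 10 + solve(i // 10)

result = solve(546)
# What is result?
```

Sum of digits of 546: 6 + 4 + 5 = 15

Answer: 15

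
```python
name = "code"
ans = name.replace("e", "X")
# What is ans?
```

Trace:
`name = "code"` → name = 'code'
`ans = name.replace("e", "X")` → ans = 'codX'
So ans = 'codX'

Answer: 'codX'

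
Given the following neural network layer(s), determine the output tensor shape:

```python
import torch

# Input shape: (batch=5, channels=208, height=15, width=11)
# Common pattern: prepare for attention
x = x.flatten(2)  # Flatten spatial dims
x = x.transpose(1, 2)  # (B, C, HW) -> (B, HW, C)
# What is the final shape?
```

Input: (5, 208, 15, 11) -> after flatten(2): (5, 208, 165) -> Output: (5, 165, 208)

Answer: (5, 165, 208)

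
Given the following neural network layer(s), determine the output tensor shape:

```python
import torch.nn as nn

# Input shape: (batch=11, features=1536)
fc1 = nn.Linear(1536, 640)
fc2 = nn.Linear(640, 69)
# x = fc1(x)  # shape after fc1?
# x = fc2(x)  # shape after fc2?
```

Input: (11, 1536) -> after fc1: (11, 640) -> Output: (11, 69)

Answer: (11, 69)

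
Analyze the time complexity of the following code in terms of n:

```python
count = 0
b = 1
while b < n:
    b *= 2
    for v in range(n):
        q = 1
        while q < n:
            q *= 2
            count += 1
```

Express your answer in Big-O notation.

Each loop level contributes: log n × n × log n. Multiplying the contributions gives O(n log² n).

Answer: O(n log² n)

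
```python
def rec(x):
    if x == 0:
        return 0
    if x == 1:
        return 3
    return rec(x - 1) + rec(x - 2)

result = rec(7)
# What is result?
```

Build up from base cases: rec(0)=0, rec(1)=3, rec(2)=3, rec(3)=6, rec(4)=9, rec(5)=15, rec(6)=24, ..., rec(7)=39

Answer: 39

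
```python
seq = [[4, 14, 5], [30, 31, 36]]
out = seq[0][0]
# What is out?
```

Trace:
`seq = [[4, 14, 5], [30, 31, 36]]` → seq = [[4, 14, 5], [30, 31, 36]]
`out = seq[0][0]` → out = 4
So out = 4

Answer: 4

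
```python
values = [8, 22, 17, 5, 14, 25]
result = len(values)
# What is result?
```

Trace:
`values = [8, 22, 17, 5, 14, 25]` → values = [8, 22, 17, 5, 14, 25]
`result = len(values)` → result = 6
So result = 6

Answer: 6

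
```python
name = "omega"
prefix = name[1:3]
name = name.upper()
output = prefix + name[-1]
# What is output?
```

Trace:
`name = "omega"` → name = 'omega'
`prefix = name[1:3]` → prefix = 'me'
`name = name.upper()` → name = 'OMEGA'
`output = prefix + name[-1]` → output = 'meA'
So output = 'meA'

Answer: 'meA'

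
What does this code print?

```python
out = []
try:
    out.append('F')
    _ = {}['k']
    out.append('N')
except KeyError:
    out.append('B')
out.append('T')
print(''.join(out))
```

Execution trace: 'F' (try body) → 'B' (except KeyError) → 'T' (after the try/except). Output: FBT

Answer: FBT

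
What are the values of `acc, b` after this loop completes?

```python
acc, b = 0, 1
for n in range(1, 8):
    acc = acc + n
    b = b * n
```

Sum and factorial of 1 to 7
`acc, b` takes the values: (0, 1) → (1, 1) → (3, 1) → (3, 2) → (6, 2) → (6, 6) → (10, 6) → (10, 24) → (15, 24) → (15, 120) → (21, 120) → (21, 720) → (28, 720) → (28, 5040)

Answer: 28, 5040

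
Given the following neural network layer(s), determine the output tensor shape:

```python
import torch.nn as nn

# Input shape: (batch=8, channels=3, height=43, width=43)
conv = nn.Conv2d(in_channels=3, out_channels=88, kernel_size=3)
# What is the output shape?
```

Input: (8, 3, 43, 43) -> Output: (8, 88, 41, 41)

Answer: (8, 88, 41, 41)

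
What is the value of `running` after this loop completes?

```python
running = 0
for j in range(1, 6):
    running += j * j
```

Sum of squares 1² to 5² = 55
`running` takes the values: 0 → 1 → 5 → 14 → 30 → 55

Answer: 55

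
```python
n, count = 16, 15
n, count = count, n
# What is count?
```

Trace:
`n, count = 16, 15` → n = 16; count = 15
`n, count = count, n` → n = 15; count = 16
So count = 16

Answer: 16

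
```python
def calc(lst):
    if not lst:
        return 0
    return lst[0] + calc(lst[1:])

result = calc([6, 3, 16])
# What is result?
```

6 + 3 + 16 + 0 = 25

Answer: 25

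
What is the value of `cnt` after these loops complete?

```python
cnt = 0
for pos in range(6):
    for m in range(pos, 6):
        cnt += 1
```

Upper triangle: 6 + 5 + ... + 1
`cnt` takes the values: 0 → 1 → 2 → 3 → 4 → 5 → 6 → 7 → 8 → 9 → 10 → 11 → 12 → 13 → 14 → 15 → 16 → 17 → 18 → 19 → 20 → 21

Answer: 21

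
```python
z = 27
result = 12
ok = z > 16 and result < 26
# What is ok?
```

Trace:
`z = 27` → z = 27
`result = 12` → result = 12
`ok = z > 16 and result < 26` → ok = True
So ok = True

Answer: True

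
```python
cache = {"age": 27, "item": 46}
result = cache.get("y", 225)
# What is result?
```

Trace:
`cache = {"age": 27, "item": 46}` → cache = {'age': 27, 'item': 46}
`result = cache.get("y", 225)` → result = 225
So result = 225

Answer: 225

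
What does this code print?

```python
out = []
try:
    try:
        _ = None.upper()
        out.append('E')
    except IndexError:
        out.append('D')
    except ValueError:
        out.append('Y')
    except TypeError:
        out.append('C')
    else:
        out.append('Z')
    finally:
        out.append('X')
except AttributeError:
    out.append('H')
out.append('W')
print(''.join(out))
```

Execution trace: 'X' (finally) → 'H' (outer except AttributeError) → 'W' (after the try/except). Output: XHW

Answer: XHW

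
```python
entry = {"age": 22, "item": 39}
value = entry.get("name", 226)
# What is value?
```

Trace:
`entry = {"age": 22, "item": 39}` → entry = {'age': 22, 'item': 39}
`value = entry.get("name", 226)` → value = 226
So value = 226

Answer: 226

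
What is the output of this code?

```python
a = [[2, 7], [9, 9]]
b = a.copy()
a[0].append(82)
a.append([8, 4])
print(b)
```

Key concept: shallow copy with nested lists.
Step by step:
`a = [[2, 7], [9, 9]]` → a = [[2, 7], [9, 9]]
`b = a.copy()` → b = [[2, 7], [9, 9]]
`a[0].append(82)` → a = [[2, 7, 82], [9, 9]]; b = [[2, 7, 82], [9, 9]]
`a.append([8, 4])` → a = [[2, 7, 82], [9, 9], [8, 4]]
`print(b)` → prints [[2, 7, 82], [9, 9]]

Answer: [[2, 7, 82], [9, 9]]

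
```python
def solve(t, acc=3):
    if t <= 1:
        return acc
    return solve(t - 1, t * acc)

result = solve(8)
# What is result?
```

Accumulator trace (n, acc): (8, 3) -> (7, 24) -> (6, 168) -> (5, 1008) -> (4, 5040) -> (3, 20160) -> (2, 60480) -> (1, 120960) -> return 120960

Answer: 120960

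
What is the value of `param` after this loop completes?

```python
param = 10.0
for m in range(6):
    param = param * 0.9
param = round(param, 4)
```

Exponential decay: 10.0 * 0.9^6
`param` takes the values: 10.0 → 9.0 → 8.1 → 7.29 → 6.561 → 5.9049 → 5.31441 → 5.3144

Answer: 5.3144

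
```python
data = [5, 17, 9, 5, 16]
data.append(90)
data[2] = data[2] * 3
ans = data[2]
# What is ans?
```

Trace:
`data = [5, 17, 9, 5, 16]` → data = [5, 17, 9, 5, 16]
`data.append(90)` → data = [5, 17, 9, 5, 16, 90]
`data[2] = data[2] * 3` → data = [5, 17, 27, 5, 16, 90]
`ans = data[2]` → ans = 27
So ans = 27

Answer: 27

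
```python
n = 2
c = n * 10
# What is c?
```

Trace:
`n = 2` → n = 2
`c = n * 10` → c = 20
So c = 20

Answer: 20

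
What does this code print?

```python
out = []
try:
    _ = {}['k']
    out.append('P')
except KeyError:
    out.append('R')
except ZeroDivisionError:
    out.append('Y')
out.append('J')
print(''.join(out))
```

Execution trace: 'R' (except KeyError) → 'J' (after the try/except). Output: RJ

Answer: RJ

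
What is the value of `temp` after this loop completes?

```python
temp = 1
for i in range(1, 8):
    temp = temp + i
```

Start at 1, add 1 through 7
`temp` takes the values: 1 → 2 → 4 → 7 → 11 → 16 → 22 → 29

Answer: 29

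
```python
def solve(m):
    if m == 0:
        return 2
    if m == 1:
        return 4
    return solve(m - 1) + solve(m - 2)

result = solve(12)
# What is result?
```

Build up from base cases: solve(0)=2, solve(1)=4, solve(2)=6, solve(3)=10, solve(4)=16, solve(5)=26, solve(6)=42, ..., solve(12)=754

Answer: 754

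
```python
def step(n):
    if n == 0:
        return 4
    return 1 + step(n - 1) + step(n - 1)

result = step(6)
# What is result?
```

step(n) = 1 + 2·step(n-1), step(0)=4. Closed form: (4+1)·2^6 - 1 = 319.

Answer: 319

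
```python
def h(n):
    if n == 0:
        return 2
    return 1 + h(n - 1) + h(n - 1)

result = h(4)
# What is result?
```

h(n) = 1 + 2·h(n-1), h(0)=2. Closed form: (2+1)·2^4 - 1 = 47.

Answer: 47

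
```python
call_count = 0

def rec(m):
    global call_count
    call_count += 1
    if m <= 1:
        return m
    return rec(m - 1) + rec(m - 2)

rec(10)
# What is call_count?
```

Calls(m) = 1 + Calls(m-1) + Calls(m-2); Calls(0)=Calls(1)=1. For m=10 this gives 177.

Answer: 177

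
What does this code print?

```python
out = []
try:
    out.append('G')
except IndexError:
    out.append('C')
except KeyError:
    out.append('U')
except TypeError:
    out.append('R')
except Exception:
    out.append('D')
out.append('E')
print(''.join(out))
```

Execution trace: 'G' (try body, no exception) → 'E' (after the try/except). Output: GE

Answer: GE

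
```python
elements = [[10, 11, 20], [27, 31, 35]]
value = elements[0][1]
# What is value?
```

Trace:
`elements = [[10, 11, 20], [27, 31, 35]]` → elements = [[10, 11, 20], [27, 31, 35]]
`value = elements[0][1]` → value = 11
So value = 11

Answer: 11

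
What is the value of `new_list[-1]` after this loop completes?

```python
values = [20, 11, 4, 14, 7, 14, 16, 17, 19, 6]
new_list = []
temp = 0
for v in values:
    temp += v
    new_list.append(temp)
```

Cumulative sum ends at 128
`new_list` takes the values: [] → [20] → [20, 31] → [20, 31, 35] → [20, 31, 35, 49] → [20, 31, 35, 49, 56] → [20, 31, 35, 49, 56, 70] → [20, 31, 35, 49, 56, 70, 86] → [20, 31, 35, 49, 56, 70, 86, 103] → [20, 31, 35, 49, 56, 70, 86, 103, 122] → [20, 31, 35, 49, 56, 70, 86, 103, 122, 128]
So `new_list[-1]` = 128

Answer: 128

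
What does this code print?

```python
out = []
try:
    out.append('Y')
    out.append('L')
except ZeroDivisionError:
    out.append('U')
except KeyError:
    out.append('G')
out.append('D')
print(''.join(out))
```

Execution trace: 'Y' (try body) → 'L' (try body, no exception) → 'D' (after the try/except). Output: YLD

Answer: YLD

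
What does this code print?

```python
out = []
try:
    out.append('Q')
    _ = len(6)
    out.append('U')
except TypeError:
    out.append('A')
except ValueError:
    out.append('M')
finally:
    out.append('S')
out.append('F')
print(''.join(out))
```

Execution trace: 'Q' (try body) → 'A' (except TypeError) → 'S' (finally) → 'F' (after the try/except). Output: QASF

Answer: QASF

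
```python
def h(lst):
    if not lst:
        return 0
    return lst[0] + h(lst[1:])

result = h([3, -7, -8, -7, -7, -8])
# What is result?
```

3 + (-7) + (-8) + (-7) + (-7) + (-8) + 0 = -34

Answer: -34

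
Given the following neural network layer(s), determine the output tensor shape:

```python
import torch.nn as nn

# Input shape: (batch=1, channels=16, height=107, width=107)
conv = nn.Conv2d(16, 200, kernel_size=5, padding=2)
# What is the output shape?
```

Input: (1, 16, 107, 107) -> Output: (1, 200, 107, 107)

Answer: (1, 200, 107, 107)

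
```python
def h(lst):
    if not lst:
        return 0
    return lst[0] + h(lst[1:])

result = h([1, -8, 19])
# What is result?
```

1 + (-8) + 19 + 0 = 12

Answer: 12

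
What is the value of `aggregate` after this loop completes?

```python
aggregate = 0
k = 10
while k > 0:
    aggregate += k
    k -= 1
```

Sum 10 down to 1
`aggregate` takes the values: 0 → 10 → 19 → 27 → 34 → 40 → 45 → 49 → 52 → 54 → 55

Answer: 55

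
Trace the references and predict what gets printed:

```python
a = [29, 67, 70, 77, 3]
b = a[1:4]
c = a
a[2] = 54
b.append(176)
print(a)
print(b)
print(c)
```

Key concept: slice vs alias.
Step by step:
`a = [29, 67, 70, 77, 3]` → a = [29, 67, 70, 77, 3]
`b = a[1:4]` → b = [67, 70, 77]
`c = a` → c = [29, 67, 70, 77, 3] (same object as a)
`a[2] = 54` → a = [29, 67, 54, 77, 3] (same object as c); c = [29, 67, 54, 77, 3] (same object as a)
`b.append(176)` → b = [67, 70, 77, 176]
`print(a)` → prints [29, 67, 54, 77, 3]
`print(b)` → prints [67, 70, 77, 176]
`print(c)` → prints [29, 67, 54, 77, 3]

Answer:
[29, 67, 54, 77, 3]
[67, 70, 77, 176]
[29, 67, 54, 77, 3]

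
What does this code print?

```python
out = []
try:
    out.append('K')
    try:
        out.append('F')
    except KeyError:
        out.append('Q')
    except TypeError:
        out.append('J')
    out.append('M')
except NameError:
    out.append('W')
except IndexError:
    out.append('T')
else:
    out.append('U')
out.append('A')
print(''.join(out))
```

Execution trace: 'K' (try body) → 'F' (inner try body, no exception) → 'M' (try body, no exception) → 'U' (else) → 'A' (after the try/except). Output: KFMUA

Answer: KFMUA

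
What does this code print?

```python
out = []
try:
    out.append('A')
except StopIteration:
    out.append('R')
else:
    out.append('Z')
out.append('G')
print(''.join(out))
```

Execution trace: 'A' (try body, no exception) → 'Z' (else) → 'G' (after the try/except). Output: AZG

Answer: AZG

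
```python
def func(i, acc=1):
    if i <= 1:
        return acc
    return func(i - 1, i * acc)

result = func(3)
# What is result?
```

Accumulator trace (n, acc): (3, 1) -> (2, 3) -> (1, 6) -> return 6

Answer: 6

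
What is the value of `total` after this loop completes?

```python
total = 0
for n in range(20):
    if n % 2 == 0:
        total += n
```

Sum of even numbers 0 to 19
`total` takes the values: 0 → 2 → 6 → 12 → 20 → 30 → 42 → 56 → 72 → 90

Answer: 90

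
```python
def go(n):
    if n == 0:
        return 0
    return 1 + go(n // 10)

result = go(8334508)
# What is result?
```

Count of digits of 8334508: 7

Answer: 7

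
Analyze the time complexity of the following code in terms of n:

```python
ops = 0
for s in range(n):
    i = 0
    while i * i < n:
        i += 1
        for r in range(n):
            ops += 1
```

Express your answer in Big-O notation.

Each loop level contributes: n × √n × n. Multiplying the contributions gives O(n^2√n).

Answer: O(n^2√n)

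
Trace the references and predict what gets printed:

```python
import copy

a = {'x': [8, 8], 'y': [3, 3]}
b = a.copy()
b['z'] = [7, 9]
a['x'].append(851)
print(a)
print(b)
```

Key concept: shallow copy of dict with mutable values.
Step by step:
`a = {'x': [8, 8], 'y': [3, 3]}` → a = {'x': [8, 8], 'y': [3, 3]}
`b = a.copy()` → b = {'x': [8, 8], 'y': [3, 3]}
`b['z'] = [7, 9]` → b = {'x': [8, 8], 'y': [3, 3], 'z': [7, 9]}
`a['x'].append(851)` → a = {'x': [8, 8, 851], 'y': [3, 3]}; b = {'x': [8, 8, 851], 'y': [3, 3], 'z': [7, 9]}
`print(a)` → prints {'x': [8, 8, 851], 'y': [3, 3]}
`print(b)` → prints {'x': [8, 8, 851], 'y': [3, 3], 'z': [7, 9]}

Answer:
{'x': [8, 8, 851], 'y': [3, 3]}
{'x': [8, 8, 851], 'y': [3, 3], 'z': [7, 9]}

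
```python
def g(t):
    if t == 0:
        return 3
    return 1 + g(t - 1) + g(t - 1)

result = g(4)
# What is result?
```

g(t) = 1 + 2·g(t-1), g(0)=3. Closed form: (3+1)·2^4 - 1 = 63.

Answer: 63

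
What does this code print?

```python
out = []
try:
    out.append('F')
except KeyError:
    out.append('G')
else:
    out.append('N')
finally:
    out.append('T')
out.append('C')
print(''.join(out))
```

Execution trace: 'F' (try body, no exception) → 'N' (else) → 'T' (finally) → 'C' (after the try/except). Output: FNTC

Answer: FNTC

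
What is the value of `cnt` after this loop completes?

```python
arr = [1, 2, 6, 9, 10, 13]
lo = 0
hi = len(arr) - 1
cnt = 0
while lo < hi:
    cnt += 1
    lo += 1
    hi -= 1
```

Iterations until pointers meet (list length 6)
`cnt` takes the values: 0 → 1 → 2 → 3

Answer: 3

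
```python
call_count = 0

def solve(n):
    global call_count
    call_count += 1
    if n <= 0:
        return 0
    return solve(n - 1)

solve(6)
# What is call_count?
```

Linear recursion stepping by 1: 7 calls from n=6 down to ≤0.

Answer: 7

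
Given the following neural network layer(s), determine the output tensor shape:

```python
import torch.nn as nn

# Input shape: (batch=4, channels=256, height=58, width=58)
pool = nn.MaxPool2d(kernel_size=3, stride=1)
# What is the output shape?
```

Input: (4, 256, 58, 58) -> Output: (4, 256, 56, 56)

Answer: (4, 256, 56, 56)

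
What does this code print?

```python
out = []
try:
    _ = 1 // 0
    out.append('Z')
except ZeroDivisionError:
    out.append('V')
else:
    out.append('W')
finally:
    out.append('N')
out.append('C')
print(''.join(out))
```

Execution trace: 'V' (except ZeroDivisionError) → 'N' (finally) → 'C' (after the try/except). Output: VNC

Answer: VNC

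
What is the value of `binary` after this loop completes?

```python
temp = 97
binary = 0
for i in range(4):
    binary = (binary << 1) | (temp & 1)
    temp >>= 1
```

Reverse lowest 4 bits of 97
`binary` takes the values: 0 → 1 → 2 → 4 → 8

Answer: 8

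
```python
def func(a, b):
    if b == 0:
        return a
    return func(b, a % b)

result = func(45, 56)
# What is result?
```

func(45, 56) -> func(56, 45) -> func(45, 11) -> func(11, 1) -> func(1, 0) -> 1

Answer: 1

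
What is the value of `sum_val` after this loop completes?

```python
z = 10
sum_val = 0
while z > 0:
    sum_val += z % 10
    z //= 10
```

Sum digits of 10
`sum_val` takes the values: 0 → 1

Answer: 1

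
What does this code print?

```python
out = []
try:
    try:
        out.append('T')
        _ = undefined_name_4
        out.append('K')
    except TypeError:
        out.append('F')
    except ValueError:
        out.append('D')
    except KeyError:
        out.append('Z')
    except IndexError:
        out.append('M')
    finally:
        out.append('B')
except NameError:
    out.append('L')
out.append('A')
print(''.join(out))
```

Execution trace: 'T' (try body) → 'B' (finally) → 'L' (outer except NameError) → 'A' (after the try/except). Output: TBLA

Answer: TBLA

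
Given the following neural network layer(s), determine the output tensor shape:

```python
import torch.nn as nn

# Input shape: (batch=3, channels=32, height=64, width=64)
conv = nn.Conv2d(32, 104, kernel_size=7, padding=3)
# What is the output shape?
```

Input: (3, 32, 64, 64) -> Output: (3, 104, 64, 64)

Answer: (3, 104, 64, 64)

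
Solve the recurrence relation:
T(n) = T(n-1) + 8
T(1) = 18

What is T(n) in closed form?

Unrolling: T(n) = T(1) + 8·(n-1) = 18 + 8(n-1) = 8n + 10.

Answer: T(n) = 8n + 10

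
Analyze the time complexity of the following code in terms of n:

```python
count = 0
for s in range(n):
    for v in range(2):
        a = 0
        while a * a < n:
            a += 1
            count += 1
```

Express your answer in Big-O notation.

Each loop level contributes: n × 1 × √n. Multiplying the contributions gives O(n√n).

Answer: O(n√n)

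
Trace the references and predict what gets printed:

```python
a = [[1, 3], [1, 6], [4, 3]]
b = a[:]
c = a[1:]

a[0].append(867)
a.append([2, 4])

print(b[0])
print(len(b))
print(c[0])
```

Key concept: slice with nested mutation.
Step by step:
`a = [[1, 3], [1, 6], [4, 3]]` → a = [[1, 3], [1, 6], [4, 3]]
`b = a[:]` → b = [[1, 3], [1, 6], [4, 3]]
`c = a[1:]` → c = [[1, 6], [4, 3]]
`a[0].append(867)` → a = [[1, 3, 867], [1, 6], [4, 3]]; b = [[1, 3, 867], [1, 6], [4, 3]]
`a.append([2, 4])` → a = [[1, 3, 867], [1, 6], [4, 3], [2, 4]]
`print(b[0])` → prints [1, 3, 867]
`print(len(b))` → prints 3
`print(c[0])` → prints [1, 6]

Answer:
[1, 3, 867]
3
[1, 6]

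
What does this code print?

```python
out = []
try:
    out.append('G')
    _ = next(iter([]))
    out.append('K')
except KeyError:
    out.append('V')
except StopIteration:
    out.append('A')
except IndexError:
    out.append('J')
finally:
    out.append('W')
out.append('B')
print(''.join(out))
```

Execution trace: 'G' (try body) → 'A' (except StopIteration) → 'W' (finally) → 'B' (after the try/except). Output: GAWB

Answer: GAWB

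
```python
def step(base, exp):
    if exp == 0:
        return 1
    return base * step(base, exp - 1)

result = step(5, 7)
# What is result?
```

step(5, 7) = 5 * 5 * 5 * 5 * 5 * 5 * 5 = 78125

Answer: 78125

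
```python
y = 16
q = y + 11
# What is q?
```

Trace:
`y = 16` → y = 16
`q = y + 11` → q = 27
So q = 27

Answer: 27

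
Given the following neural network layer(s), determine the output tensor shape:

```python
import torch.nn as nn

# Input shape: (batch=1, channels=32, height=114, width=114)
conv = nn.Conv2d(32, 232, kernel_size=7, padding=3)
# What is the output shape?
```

Input: (1, 32, 114, 114) -> Output: (1, 232, 114, 114)

Answer: (1, 232, 114, 114)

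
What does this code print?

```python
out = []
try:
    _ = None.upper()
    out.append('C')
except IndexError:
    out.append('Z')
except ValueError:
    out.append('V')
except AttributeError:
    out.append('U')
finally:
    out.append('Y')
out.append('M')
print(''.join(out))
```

Execution trace: 'U' (except AttributeError) → 'Y' (finally) → 'M' (after the try/except). Output: UYM

Answer: UYM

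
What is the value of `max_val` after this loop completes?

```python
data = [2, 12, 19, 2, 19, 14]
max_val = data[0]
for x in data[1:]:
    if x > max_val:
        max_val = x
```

Maximum of [2, 12, 19, 2, 19, 14]
`max_val` takes the values: 2 → 12 → 19

Answer: 19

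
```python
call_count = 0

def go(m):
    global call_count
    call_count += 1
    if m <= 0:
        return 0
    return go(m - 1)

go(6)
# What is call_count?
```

Linear recursion stepping by 1: 7 calls from m=6 down to ≤0.

Answer: 7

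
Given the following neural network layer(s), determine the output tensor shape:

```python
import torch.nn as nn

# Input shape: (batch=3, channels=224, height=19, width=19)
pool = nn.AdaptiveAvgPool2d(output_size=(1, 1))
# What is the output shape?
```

Input: (3, 224, 19, 19) -> Output: (3, 224, 1, 1)

Answer: (3, 224, 1, 1)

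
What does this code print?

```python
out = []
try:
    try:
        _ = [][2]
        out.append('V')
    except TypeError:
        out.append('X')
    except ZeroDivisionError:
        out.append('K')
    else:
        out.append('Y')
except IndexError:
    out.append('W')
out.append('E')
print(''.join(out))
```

Execution trace: 'W' (outer except IndexError) → 'E' (after the try/except). Output: WE

Answer: WE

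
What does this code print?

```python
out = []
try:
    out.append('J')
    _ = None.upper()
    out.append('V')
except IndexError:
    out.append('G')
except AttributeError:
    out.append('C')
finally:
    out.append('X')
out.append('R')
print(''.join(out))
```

Execution trace: 'J' (try body) → 'C' (except AttributeError) → 'X' (finally) → 'R' (after the try/except). Output: JCXR

Answer: JCXR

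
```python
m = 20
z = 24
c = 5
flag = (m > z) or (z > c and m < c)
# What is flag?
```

Trace:
`m = 20` → m = 20
`z = 24` → z = 24
`c = 5` → c = 5
`flag = (m > z) or (z > c and m < c)` → flag = False
So flag = False

Answer: False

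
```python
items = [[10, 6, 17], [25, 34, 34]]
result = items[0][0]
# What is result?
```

Trace:
`items = [[10, 6, 17], [25, 34, 34]]` → items = [[10, 6, 17], [25, 34, 34]]
`result = items[0][0]` → result = 10
So result = 10

Answer: 10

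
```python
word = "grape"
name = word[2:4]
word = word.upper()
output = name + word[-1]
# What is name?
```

Trace:
`word = "grape"` → word = 'grape'
`name = word[2:4]` → name = 'ap'
`word = word.upper()` → word = 'GRAPE'
`output = name + word[-1]` → output = 'apE'
So name = 'ap'

Answer: 'ap'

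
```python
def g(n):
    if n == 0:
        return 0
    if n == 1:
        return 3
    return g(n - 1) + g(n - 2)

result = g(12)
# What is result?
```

Build up from base cases: g(0)=0, g(1)=3, g(2)=3, g(3)=6, g(4)=9, g(5)=15, g(6)=24, ..., g(12)=432

Answer: 432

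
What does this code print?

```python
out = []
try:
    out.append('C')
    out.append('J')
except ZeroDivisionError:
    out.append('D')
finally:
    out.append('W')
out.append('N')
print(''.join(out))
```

Execution trace: 'C' (try body) → 'J' (try body, no exception) → 'W' (finally) → 'N' (after the try/except). Output: CJWN

Answer: CJWN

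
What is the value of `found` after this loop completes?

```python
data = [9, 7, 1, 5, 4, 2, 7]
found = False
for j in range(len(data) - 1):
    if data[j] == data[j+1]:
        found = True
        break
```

Check consecutive duplicates in [9, 7, 1, 5, 4, 2, 7]
`found` takes the values: False

Answer: False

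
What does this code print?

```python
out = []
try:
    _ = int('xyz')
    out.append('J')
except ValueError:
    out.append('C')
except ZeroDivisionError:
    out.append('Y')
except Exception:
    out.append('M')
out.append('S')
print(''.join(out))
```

Execution trace: 'C' (except ValueError) → 'S' (after the try/except). Output: CS

Answer: CS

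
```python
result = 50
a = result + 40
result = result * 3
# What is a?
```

Trace:
`result = 50` → result = 50
`a = result + 40` → a = 90
`result = result * 3` → result = 150
So a = 90

Answer: 90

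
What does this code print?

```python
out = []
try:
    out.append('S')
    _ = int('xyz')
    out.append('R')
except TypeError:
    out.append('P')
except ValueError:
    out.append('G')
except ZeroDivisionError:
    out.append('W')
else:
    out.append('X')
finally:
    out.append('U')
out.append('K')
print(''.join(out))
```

Execution trace: 'S' (try body) → 'G' (except ValueError) → 'U' (finally) → 'K' (after the try/except). Output: SGUK

Answer: SGUK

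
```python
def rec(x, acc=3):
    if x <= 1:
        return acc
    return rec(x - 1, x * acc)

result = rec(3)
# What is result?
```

Accumulator trace (n, acc): (3, 3) -> (2, 9) -> (1, 18) -> return 18

Answer: 18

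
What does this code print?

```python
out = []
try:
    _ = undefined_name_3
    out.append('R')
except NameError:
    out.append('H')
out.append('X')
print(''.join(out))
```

Execution trace: 'H' (except NameError) → 'X' (after the try/except). Output: HX

Answer: HX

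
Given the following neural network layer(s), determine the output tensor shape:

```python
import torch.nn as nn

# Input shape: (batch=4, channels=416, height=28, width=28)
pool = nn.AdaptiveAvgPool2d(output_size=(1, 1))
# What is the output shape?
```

Input: (4, 416, 28, 28) -> Output: (4, 416, 1, 1)

Answer: (4, 416, 1, 1)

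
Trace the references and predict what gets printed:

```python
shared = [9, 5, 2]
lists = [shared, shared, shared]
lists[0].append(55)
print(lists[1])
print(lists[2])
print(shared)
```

Key concept: list of same reference.
Step by step:
`shared = [9, 5, 2]` → shared = [9, 5, 2]
`lists = [shared, shared, shared]` → lists = [[9, 5, 2], [9, 5, 2], [9, 5, 2]]
`lists[0].append(55)` → shared = [9, 5, 2, 55]; lists = [[9, 5, 2, 55], [9, 5, 2, 55], [9, 5, 2, 55]]
`print(lists[1])` → prints [9, 5, 2, 55]
`print(lists[2])` → prints [9, 5, 2, 55]
`print(shared)` → prints [9, 5, 2, 55]

Answer:
[9, 5, 2, 55]
[9, 5, 2, 55]
[9, 5, 2, 55]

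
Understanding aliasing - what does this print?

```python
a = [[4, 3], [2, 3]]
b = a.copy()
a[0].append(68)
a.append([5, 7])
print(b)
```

Key concept: shallow copy with nested lists.
Step by step:
`a = [[4, 3], [2, 3]]` → a = [[4, 3], [2, 3]]
`b = a.copy()` → b = [[4, 3], [2, 3]]
`a[0].append(68)` → a = [[4, 3, 68], [2, 3]]; b = [[4, 3, 68], [2, 3]]
`a.append([5, 7])` → a = [[4, 3, 68], [2, 3], [5, 7]]
`print(b)` → prints [[4, 3, 68], [2, 3]]

Answer: [[4, 3, 68], [2, 3]]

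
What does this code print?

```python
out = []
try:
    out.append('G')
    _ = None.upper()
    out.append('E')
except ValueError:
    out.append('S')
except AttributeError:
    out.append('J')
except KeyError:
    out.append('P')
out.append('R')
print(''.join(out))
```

Execution trace: 'G' (try body) → 'J' (except AttributeError) → 'R' (after the try/except). Output: GJR

Answer: GJR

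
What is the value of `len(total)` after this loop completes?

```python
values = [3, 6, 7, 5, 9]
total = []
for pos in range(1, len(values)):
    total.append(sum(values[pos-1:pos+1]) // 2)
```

Number of 2-element averages
`total` takes the values: [] → [4] → [4, 6] → [4, 6, 6] → [4, 6, 6, 7]
So `len(total)` = 4

Answer: 4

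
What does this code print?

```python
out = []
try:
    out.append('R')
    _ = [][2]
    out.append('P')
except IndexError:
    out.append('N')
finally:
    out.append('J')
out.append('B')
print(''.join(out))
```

Execution trace: 'R' (try body) → 'N' (except IndexError) → 'J' (finally) → 'B' (after the try/except). Output: RNJB

Answer: RNJB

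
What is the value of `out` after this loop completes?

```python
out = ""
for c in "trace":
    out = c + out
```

Reverse 'trace'
`out` takes the values: "" → "t" → "rt" → "art" → "cart" → "ecart"

Answer: "ecart"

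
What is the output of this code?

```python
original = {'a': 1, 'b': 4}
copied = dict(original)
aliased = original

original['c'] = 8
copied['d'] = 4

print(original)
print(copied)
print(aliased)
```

Key concept: dict() creates copy, assignment creates alias.
Step by step:
`original = {'a': 1, 'b': 4}` → original = {'a': 1, 'b': 4}
`copied = dict(original)` → copied = {'a': 1, 'b': 4}
`aliased = original` → aliased = {'a': 1, 'b': 4} (same object as original)
`original['c'] = 8` → original = {'a': 1, 'b': 4, 'c': 8} (same object as aliased); aliased = {'a': 1, 'b': 4, 'c': 8} (same object as original)
`copied['d'] = 4` → copied = {'a': 1, 'b': 4, 'd': 4}
`print(original)` → prints {'a': 1, 'b': 4, 'c': 8}
`print(copied)` → prints {'a': 1, 'b': 4, 'd': 4}
`print(aliased)` → prints {'a': 1, 'b': 4, 'c': 8}

Answer:
{'a': 1, 'b': 4, 'c': 8}
{'a': 1, 'b': 4, 'd': 4}
{'a': 1, 'b': 4, 'c': 8}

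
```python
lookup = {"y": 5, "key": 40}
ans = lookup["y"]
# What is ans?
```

Trace:
`lookup = {"y": 5, "key": 40}` → lookup = {'y': 5, 'key': 40}
`ans = lookup["y"]` → ans = 5
So ans = 5

Answer: 5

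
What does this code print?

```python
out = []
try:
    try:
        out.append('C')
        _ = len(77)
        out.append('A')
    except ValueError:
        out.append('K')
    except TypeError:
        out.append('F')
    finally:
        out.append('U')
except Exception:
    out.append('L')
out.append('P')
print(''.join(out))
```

Execution trace: 'C' (inner try body) → 'F' (inner except TypeError) → 'U' (inner finally) → 'P' (after the try/except). Output: CFUP

Answer: CFUP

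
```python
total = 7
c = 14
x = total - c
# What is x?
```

Trace:
`total = 7` → total = 7
`c = 14` → c = 14
`x = total - c` → x = -7
So x = -7

Answer: -7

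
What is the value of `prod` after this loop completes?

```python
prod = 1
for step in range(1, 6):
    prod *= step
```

5! = 120
`prod` takes the values: 1 → 2 → 6 → 24 → 120

Answer: 120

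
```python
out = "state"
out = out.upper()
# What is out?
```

Trace:
`out = "state"` → out = 'state'
`out = out.upper()` → out = 'STATE'
So out = 'STATE'

Answer: 'STATE'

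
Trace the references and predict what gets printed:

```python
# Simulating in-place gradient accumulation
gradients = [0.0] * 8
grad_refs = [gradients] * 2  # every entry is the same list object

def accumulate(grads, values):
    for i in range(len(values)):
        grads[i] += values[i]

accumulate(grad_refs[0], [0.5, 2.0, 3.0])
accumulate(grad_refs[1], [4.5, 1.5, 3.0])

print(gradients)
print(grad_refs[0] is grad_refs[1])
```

Key concept: gradient accumulation aliasing.
Step by step:
`gradients = [0.0] * 8` → gradients = [0.0, 0.0, 0.0, 0.0, 0.0, 0.0, 0.0, 0.0]
`grad_refs = [gradients] * 2` → grad_refs = [[0.0, 0.0, 0.0, 0.0, 0.0, 0.0, 0.0, 0.0], [0.0, 0.0, 0.0, 0.0, 0.0, 0.0, 0.0, 0.0]]
`accumulate(grad_refs[0], [0.5, 2.0, 3.0])` → gradients = [0.5, 2.0, 3.0, 0.0, 0.0, 0.0, 0.0, 0.0]; grad_refs = [[0.5, 2.0, 3.0, 0.0, 0.0, 0.0, 0.0, 0.0], [0.5, 2.0, 3.0, 0.0, 0.0, 0.0, 0.0, 0.0]]
`accumulate(grad_refs[1], [4.5, 1.5, 3.0])` → gradients = [5.0, 3.5, 6.0, 0.0, 0.0, 0.0, 0.0, 0.0]; grad_refs = [[5.0, 3.5, 6.0, 0.0, 0.0, 0.0, 0.0, 0.0], [5.0, 3.5, 6.0, 0.0, 0.0, 0.0, 0.0, 0.0]]
`print(gradients)` → prints [5.0, 3.5, 6.0, 0.0, 0.0, 0.0, 0.0, 0.0]
`print(grad_refs[0] is grad_refs[1])` → prints True

Answer:
[5.0, 3.5, 6.0, 0.0, 0.0, 0.0, 0.0, 0.0]
True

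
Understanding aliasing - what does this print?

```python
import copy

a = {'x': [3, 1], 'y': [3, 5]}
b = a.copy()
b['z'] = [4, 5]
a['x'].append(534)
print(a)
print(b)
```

Key concept: shallow copy of dict with mutable values.
Step by step:
`a = {'x': [3, 1], 'y': [3, 5]}` → a = {'x': [3, 1], 'y': [3, 5]}
`b = a.copy()` → b = {'x': [3, 1], 'y': [3, 5]}
`b['z'] = [4, 5]` → b = {'x': [3, 1], 'y': [3, 5], 'z': [4, 5]}
`a['x'].append(534)` → a = {'x': [3, 1, 534], 'y': [3, 5]}; b = {'x': [3, 1, 534], 'y': [3, 5], 'z': [4, 5]}
`print(a)` → prints {'x': [3, 1, 534], 'y': [3, 5]}
`print(b)` → prints {'x': [3, 1, 534], 'y': [3, 5], 'z': [4, 5]}

Answer:
{'x': [3, 1, 534], 'y': [3, 5]}
{'x': [3, 1, 534], 'y': [3, 5], 'z': [4, 5]}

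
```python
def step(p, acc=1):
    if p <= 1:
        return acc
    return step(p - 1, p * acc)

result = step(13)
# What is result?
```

Accumulator trace (n, acc): (13, 1) -> (12, 13) -> (11, 156) -> (10, 1716) -> (9, 17160) -> (8, 154440) -> (7, 1235520) -> (6, 8648640) -> (5, 51891840) -> (4, 259459200) -> (3, 1037836800) -> (2, 3113510400) -> (1, 6227020800) -> return 6227020800

Answer: 6227020800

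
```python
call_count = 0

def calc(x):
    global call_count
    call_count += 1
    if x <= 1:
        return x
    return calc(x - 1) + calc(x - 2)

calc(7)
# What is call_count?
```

Calls(x) = 1 + Calls(x-1) + Calls(x-2); Calls(0)=Calls(1)=1. For x=7 this gives 41.

Answer: 41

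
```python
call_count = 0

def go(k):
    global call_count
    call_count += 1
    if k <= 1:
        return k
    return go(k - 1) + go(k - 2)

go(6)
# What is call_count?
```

Calls(k) = 1 + Calls(k-1) + Calls(k-2); Calls(0)=Calls(1)=1. For k=6 this gives 25.

Answer: 25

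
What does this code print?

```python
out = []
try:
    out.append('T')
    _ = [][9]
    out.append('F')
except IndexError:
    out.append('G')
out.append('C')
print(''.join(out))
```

Execution trace: 'T' (try body) → 'G' (except IndexError) → 'C' (after the try/except). Output: TGC

Answer: TGC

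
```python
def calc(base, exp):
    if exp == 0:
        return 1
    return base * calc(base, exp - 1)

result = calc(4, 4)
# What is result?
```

calc(4, 4) = 4 * 4 * 4 * 4 = 256

Answer: 256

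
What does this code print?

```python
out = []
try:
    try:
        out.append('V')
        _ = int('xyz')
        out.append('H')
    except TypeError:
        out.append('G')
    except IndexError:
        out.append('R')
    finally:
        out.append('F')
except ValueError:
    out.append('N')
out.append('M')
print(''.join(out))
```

Execution trace: 'V' (try body) → 'F' (finally) → 'N' (outer except ValueError) → 'M' (after the try/except). Output: VFNM

Answer: VFNM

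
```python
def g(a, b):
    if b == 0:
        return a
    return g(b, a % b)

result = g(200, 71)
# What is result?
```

g(200, 71) -> g(71, 58) -> g(58, 13) -> g(13, 6) -> g(6, 1) -> g(1, 0) -> 1

Answer: 1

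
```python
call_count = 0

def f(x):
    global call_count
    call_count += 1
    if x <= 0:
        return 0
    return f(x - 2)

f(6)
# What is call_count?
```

Linear recursion stepping by 2: 4 calls from x=6 down to ≤0.

Answer: 4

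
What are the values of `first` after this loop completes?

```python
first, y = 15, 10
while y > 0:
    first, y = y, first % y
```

GCD of 15 and 10
`first` takes the values: 15 → 10 → 5

Answer: 5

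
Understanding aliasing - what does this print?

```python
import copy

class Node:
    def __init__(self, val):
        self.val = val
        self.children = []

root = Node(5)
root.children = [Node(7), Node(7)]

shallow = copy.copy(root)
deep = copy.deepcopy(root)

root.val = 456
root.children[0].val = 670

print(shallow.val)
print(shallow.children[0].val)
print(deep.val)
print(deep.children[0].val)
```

Key concept: deep copy with custom objects.
Step by step:
`root = Node(5)` → root = Node(val=5, children=[])
`root.children = [Node(7), Node(7)]` → root = Node(val=5, children=[Node(val=7, children=[]), Node(val=7, children=[])])
`shallow = copy.copy(root)` → shallow = Node(val=5, children=[Node(val=7, children=[]), Node(val=7, children=[])])
`deep = copy.deepcopy(root)` → deep = Node(val=5, children=[Node(val=7, children=[]), Node(val=7, children=[])])
`root.val = 456` → root = Node(val=456, children=[Node(val=7, children=[]), Node(val=7, children=[])])
`root.children[0].val = 670` → root = Node(val=456, children=[Node(val=670, children=[]), Node(val=7, children=[])]); shallow = Node(val=5, children=[Node(val=670, children=[]), Node(val=7, children=[])])
`print(shallow.val)` → prints 5
`print(shallow.children[0].val)` → prints 670
`print(deep.val)` → prints 5
`print(deep.children[0].val)` → prints 7

Answer:
5
670
5
7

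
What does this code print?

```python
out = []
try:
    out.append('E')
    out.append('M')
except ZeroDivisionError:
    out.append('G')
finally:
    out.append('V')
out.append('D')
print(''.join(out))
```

Execution trace: 'E' (try body) → 'M' (try body, no exception) → 'V' (finally) → 'D' (after the try/except). Output: EMVD

Answer: EMVD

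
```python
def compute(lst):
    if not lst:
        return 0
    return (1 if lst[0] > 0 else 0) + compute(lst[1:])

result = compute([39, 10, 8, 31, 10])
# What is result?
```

Count of positive elements in [39, 10, 8, 31, 10] = 5

Answer: 5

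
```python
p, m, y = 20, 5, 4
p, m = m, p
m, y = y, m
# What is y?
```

Trace:
`p, m, y = 20, 5, 4` → p = 20; m = 5; y = 4
`p, m = m, p` → p = 5; m = 20
`m, y = y, m` → m = 4; y = 20
So y = 20

Answer: 20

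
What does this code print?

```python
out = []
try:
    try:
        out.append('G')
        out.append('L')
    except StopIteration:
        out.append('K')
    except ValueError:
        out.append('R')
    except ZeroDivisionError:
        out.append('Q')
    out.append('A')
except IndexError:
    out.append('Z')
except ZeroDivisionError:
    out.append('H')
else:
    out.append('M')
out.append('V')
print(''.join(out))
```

Execution trace: 'G' (inner try body) → 'L' (inner try body, no exception) → 'A' (try body, no exception) → 'M' (else) → 'V' (after the try/except). Output: GLAMV

Answer: GLAMV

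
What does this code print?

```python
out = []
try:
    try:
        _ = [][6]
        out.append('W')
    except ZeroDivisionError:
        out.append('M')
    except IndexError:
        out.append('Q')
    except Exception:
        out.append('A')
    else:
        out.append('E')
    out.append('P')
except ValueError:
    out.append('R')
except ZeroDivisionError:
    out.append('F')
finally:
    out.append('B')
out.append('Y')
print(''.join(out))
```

Execution trace: 'Q' (inner except IndexError) → 'P' (try body, no exception) → 'B' (finally) → 'Y' (after the try/except). Output: QPBY

Answer: QPBY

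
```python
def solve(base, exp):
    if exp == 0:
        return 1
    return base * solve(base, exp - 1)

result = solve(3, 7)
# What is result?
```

solve(3, 7) = 3 * 3 * 3 * 3 * 3 * 3 * 3 = 2187

Answer: 2187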